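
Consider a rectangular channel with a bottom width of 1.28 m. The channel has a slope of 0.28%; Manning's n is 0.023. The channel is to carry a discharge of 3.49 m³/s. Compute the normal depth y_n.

y_n = 1.93 m

Manning's equation rearranged: A R^(2/3) = nQ / (1·√S) = 0.023 × 3.49 / (√0.0028) = 1.517.
At y = 2.1 m: A R^(2/3) = 1.672 — over.
At y = 1.68 m: A R^(2/3) = 1.288 — short.
At y = 1.93 m: A R^(2/3) = 1.516 — ≈ 1.517.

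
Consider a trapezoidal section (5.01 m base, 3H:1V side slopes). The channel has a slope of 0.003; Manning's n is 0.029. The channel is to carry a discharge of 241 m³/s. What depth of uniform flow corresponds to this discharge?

Manning's equation rearranged: A R^(2/3) = nQ / (1·√S) = 0.029 × 241 / (√0.003) = 127.6.
At y = 4.55 m: A R^(2/3) = 156.9 — high.
At y = 3.49 m: A R^(2/3) = 85.61 — low.
At y = 4.16 m: A R^(2/3) = 127.6 — matches.

y_n = 4.16 m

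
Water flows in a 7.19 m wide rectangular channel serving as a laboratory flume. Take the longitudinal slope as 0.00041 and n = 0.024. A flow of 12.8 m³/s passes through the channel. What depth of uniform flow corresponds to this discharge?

Manning's equation rearranged: A R^(2/3) = nQ / (1·√S) = 0.024 × 12.8 / (√0.00041) = 15.17.
At y = 2.32 m: A R^(2/3) = 20.98 — high.
At y = 1.44 m: A R^(2/3) = 10.55 — low.
At y = 1.85 m: A R^(2/3) = 15.2 — matches.

y_n = 1.85 m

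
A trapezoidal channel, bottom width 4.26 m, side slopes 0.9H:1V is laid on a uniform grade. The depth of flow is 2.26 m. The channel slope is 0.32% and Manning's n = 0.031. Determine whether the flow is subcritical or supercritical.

subcritical

With bottom width b = 4.26 m and side slope z = 0.9: A = (b + zy)y = (4.26 + 0.9×2.26)×2.26 = 14.22 m²; P = b + 2y√(1+z²) = 4.26 + 2×2.26×1.345 = 10.34 m.
Hydraulic radius R = A/P = 14.22/10.34 = 1.376 m.
V = (1/n) R^(2/3) √S = (1/0.031) × 1.376^(2/3) × √0.0032 = 2.257 m/s. Hydraulic depth D_h = A/T = 14.22/8.328 = 1.708 m.
Froude number Fr = V/√(g·D_h) = 2.257/√(9.81×1.708) = 0.551, which is less than 1, so the flow is subcritical.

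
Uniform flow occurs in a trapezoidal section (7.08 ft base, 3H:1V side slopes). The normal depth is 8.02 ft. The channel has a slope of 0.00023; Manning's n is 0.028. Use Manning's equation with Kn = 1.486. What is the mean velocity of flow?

With bottom width b = 7.08 ft and side slope z = 3: A = (b + zy)y = (7.08 + 3×8.02)×8.02 = 249.7 ft²; P = b + 2y√(1+z²) = 7.08 + 2×8.02×3.162 = 57.8 ft.
Hydraulic radius R = A/P = 249.7/57.8 = 4.321 ft.
From Manning's equation, V = (1.486/n) R^(2/3) S^(1/2) = (1.486/0.028) × 4.321^(2/3) × 0.00023^(1/2) = 2.14 ft/s.

V = 2.14 ft/s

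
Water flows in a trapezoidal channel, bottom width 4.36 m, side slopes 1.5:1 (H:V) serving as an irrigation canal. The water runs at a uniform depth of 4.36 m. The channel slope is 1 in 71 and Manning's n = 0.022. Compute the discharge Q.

With bottom width b = 4.36 m and side slope z = 1.5: A = (b + zy)y = (4.36 + 1.5×4.36)×4.36 = 47.52 m²; P = b + 2y√(1+z²) = 4.36 + 2×4.36×1.803 = 20.08 m.
Hydraulic radius R = A/P = 47.52/20.08 = 2.367 m.
Manning's equation: Q = (1/n) A R^(2/3) S^(1/2) = (1/0.022) × 47.52 × 2.367^(2/3) × 0.01408^(1/2) = 455 m³/s.

Q = 455 m³/s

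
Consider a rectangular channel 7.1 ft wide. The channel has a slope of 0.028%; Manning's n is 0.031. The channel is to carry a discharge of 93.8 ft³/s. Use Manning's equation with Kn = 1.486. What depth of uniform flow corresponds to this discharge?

y_n = 8.86 ft

Manning's equation rearranged: A R^(2/3) = nQ / (1.486·√S) = 0.031 × 93.8 / (1.486 × √0.00028) = 116.9.
Try y = 6.16 ft: A R^(2/3) = 75.14 — low.
Try y = 10.6 ft: A R^(2/3) = 144.5 — high.
Try y = 8.86 ft: A R^(2/3) = 116.9 — close enough.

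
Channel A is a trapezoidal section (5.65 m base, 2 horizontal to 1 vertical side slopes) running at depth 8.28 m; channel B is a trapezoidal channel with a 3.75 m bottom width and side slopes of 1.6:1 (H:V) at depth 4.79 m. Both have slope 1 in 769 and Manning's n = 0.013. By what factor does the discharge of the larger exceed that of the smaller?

4.83

Channel A: With bottom width b = 5.65 m and side slope z = 2: A = (b + zy)y = (5.65 + 2×8.28)×8.28 = 183.9 m²; P = b + 2y√(1+z²) = 5.65 + 2×8.28×2.236 = 42.68 m. Hydraulic radius R = A/P = 183.9/42.68 = 4.309 m. Q_A = (1/0.013)·183.9·4.309^(2/3)·√0.0013 = 1351 m³/s.
Channel B: With bottom width b = 3.75 m and side slope z = 1.6: A = (b + zy)y = (3.75 + 1.6×4.79)×4.79 = 54.67 m²; P = b + 2y√(1+z²) = 3.75 + 2×4.79×1.887 = 21.83 m. Hydraulic radius R = A/P = 54.67/21.83 = 2.505 m. Q_B = (1/0.013)·54.67·2.505^(2/3)·√0.0013 = 279.7 m³/s.
The larger discharge is 1351 m³/s and the smaller is 279.7 m³/s; the ratio is 4.83.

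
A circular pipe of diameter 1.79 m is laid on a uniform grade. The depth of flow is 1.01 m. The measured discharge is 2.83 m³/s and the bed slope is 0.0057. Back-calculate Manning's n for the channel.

n = 0.024

For a circular section of diameter D = 1.79 m at depth y = 1.01 m, the central angle is θ = 2 arccos(1 − 2y/D) = 3.399 rad. Then A = (D²/8)(θ − sin θ) = 1.464 m² and P = Dθ/2 = 3.042 m.
Hydraulic radius R = A/P = 1.464/3.042 = 0.4811 m.
Rearranging Manning's equation: n = (1/Q) A R^(2/3) S^(1/2) = (1/2.83) × 1.464 × 0.4811^(2/3) × √0.0057 = 0.024.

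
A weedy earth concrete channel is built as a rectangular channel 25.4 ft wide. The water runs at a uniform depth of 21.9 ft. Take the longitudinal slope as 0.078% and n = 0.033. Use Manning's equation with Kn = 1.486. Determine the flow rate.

Flow area A = b·y = 25.4 × 21.9 = 556.3 ft². Wetted perimeter P = b + 2y = 25.4 + 2×21.9 = 69.2 ft.
Hydraulic radius R = A/P = 556.3/69.2 = 8.038 ft.
Manning's equation: Q = (1.486/n) A R^(2/3) S^(1/2) = (1.486/0.033) × 556.3 × 8.038^(2/3) × 0.00078^(1/2) = 2810 ft³/s.

Q = 2810 ft³/s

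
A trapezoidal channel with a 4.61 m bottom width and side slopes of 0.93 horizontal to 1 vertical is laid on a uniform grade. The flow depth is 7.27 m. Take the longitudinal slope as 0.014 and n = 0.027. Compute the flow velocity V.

V = 9.87 m/s

With bottom width b = 4.61 m and side slope z = 0.93: A = (b + zy)y = (4.61 + 0.93×7.27)×7.27 = 82.67 m²; P = b + 2y√(1+z²) = 4.61 + 2×7.27×1.366 = 24.47 m.
Hydraulic radius R = A/P = 82.67/24.47 = 3.379 m.
From Manning's equation, V = (1/n) R^(2/3) S^(1/2) = (1/0.027) × 3.379^(2/3) × 0.014^(1/2) = 9.87 m/s.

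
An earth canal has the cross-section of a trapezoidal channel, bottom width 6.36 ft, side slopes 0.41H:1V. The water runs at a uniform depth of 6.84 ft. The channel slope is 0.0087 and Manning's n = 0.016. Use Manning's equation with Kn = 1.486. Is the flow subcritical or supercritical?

With bottom width b = 6.36 ft and side slope z = 0.41: A = (b + zy)y = (6.36 + 0.41×6.84)×6.84 = 62.68 ft²; P = b + 2y√(1+z²) = 6.36 + 2×6.84×1.081 = 21.15 ft.
Hydraulic radius R = A/P = 62.68/21.15 = 2.964 ft.
V = (1.486/n) R^(2/3) √S = (1.486/0.016) × 2.964^(2/3) × √0.0087 = 17.88 ft/s. Hydraulic depth D_h = A/T = 62.68/11.97 = 5.237 ft.
Froude number Fr = V/√(g·D_h) = 17.88/√(32.2×5.237) = 1.38, which is greater than 1, so the flow is supercritical.

supercritical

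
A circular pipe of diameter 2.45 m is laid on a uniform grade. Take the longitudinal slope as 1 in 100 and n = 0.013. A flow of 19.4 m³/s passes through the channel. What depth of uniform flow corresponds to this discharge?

y_n = 1.57 m

Manning's equation rearranged: A R^(2/3) = nQ / (1·√S) = 0.013 × 19.4 / (√0.01) = 2.522.
At y = 1.73 m: A R^(2/3) = 2.879 — high.
At y = 1.35 m: A R^(2/3) = 1.997 — low.
At y = 1.57 m: A R^(2/3) = 2.52 — ≈ 2.522.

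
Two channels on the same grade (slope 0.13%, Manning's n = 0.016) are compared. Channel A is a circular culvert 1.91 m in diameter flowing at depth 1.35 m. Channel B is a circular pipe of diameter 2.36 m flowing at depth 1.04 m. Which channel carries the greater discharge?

Channel A: For a circular section of diameter D = 1.91 m at depth y = 1.35 m, the central angle is θ = 2 arccos(1 − 2y/D) = 3.994 rad. Then A = (D²/8)(θ − sin θ) = 2.165 m² and P = Dθ/2 = 3.815 m. Hydraulic radius R = A/P = 2.165/3.815 = 0.5675 m. Q_A = (1/0.016)·2.165·0.5675^(2/3)·√0.0013 = 3.344 m³/s.
Channel B: For a circular section of diameter D = 2.36 m at depth y = 1.04 m, the central angle is θ = 2 arccos(1 − 2y/D) = 2.904 rad. Then A = (D²/8)(θ − sin θ) = 1.858 m² and P = Dθ/2 = 3.426 m. Hydraulic radius R = A/P = 1.858/3.426 = 0.5421 m. Q_B = (1/0.016)·1.858·0.5421^(2/3)·√0.0013 = 2.783 m³/s.
Q_A = 3.344 m³/s vs Q_B = 2.783 m³/s, so channel A carries more.

channel A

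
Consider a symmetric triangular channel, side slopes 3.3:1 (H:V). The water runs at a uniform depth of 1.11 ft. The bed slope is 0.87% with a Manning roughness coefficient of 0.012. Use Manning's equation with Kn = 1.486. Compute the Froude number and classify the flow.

For a triangular section with side slope z = 3.3: A = zy² = 3.3×1.11² = 4.066 ft²; P = 2y√(1+z²) = 2×1.11×3.448 = 7.655 ft.
Hydraulic radius R = A/P = 4.066/7.655 = 0.5311 ft.
V = (1.486/n) R^(2/3) √S = (1.486/0.012) × 0.5311^(2/3) × √0.0087 = 7.575 ft/s. Hydraulic depth D_h = A/T = 4.066/7.326 = 0.555 ft.
Froude number Fr = V/√(g·D_h) = 7.575/√(32.2×0.555) = 1.79, which is greater than 1, so the flow is supercritical.

supercritical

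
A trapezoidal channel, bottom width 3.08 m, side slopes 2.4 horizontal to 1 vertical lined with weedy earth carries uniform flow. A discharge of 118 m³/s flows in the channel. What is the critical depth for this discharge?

y_c = 2.88 m

At critical depth, Q² T / (g A³) = 1, i.e. A³/T = Q²/g = 118²/9.81 = 1419.
At y = 2.42 m: A³/T = 677.1 — too small.
At y = 3.22 m: A³/T = 2274 — too large.
At y = 2.88 m: A³/T = 1410 — ≈ 1419.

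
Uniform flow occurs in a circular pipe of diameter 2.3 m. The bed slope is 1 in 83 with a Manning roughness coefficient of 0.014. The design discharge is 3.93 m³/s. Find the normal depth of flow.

Manning's equation rearranged: A R^(2/3) = nQ / (1·√S) = 0.014 × 3.93 / (√0.01205) = 0.5013.
Try y = 0.738 m: A R^(2/3) = 0.6404 — too large.
Try y = 0.453 m: A R^(2/3) = 0.2439 — too small.
Try y = 0.65 m: A R^(2/3) = 0.5009 — close enough.

y_n = 0.65 m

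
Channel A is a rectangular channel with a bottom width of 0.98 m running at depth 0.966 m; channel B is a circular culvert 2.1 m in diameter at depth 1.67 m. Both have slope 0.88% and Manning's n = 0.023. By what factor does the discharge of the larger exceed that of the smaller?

4.89

Channel A: Flow area A = b·y = 0.98 × 0.966 = 0.9467 m². Wetted perimeter P = b + 2y = 0.98 + 2×0.966 = 2.912 m. Hydraulic radius R = A/P = 0.9467/2.912 = 0.3251 m. Q_A = (1/0.023)·0.9467·0.3251^(2/3)·√0.0088 = 1.826 m³/s.
Channel B: For a circular section of diameter D = 2.1 m at depth y = 1.67 m, the central angle is θ = 2 arccos(1 − 2y/D) = 4.405 rad. Then A = (D²/8)(θ − sin θ) = 2.954 m² and P = Dθ/2 = 4.625 m. Hydraulic radius R = A/P = 2.954/4.625 = 0.6386 m. Q_B = (1/0.023)·2.954·0.6386^(2/3)·√0.0088 = 8.933 m³/s.
The larger discharge is 8.933 m³/s and the smaller is 1.826 m³/s; the ratio is 4.89.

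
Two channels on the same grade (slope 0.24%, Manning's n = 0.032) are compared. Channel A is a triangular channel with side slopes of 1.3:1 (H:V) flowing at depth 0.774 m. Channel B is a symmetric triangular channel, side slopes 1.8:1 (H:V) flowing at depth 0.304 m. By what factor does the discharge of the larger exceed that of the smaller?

Channel A: For a triangular section with side slope z = 1.3: A = zy² = 1.3×0.774² = 0.7788 m²; P = 2y√(1+z²) = 2×0.774×1.64 = 2.539 m. Hydraulic radius R = A/P = 0.7788/2.539 = 0.3067 m. Q_A = (1/0.032)·0.7788·0.3067^(2/3)·√0.0024 = 0.5423 m³/s.
Channel B: For a triangular section with side slope z = 1.8: A = zy² = 1.8×0.304² = 0.1663 m²; P = 2y√(1+z²) = 2×0.304×2.059 = 1.252 m. Hydraulic radius R = A/P = 0.1663/1.252 = 0.1329 m. Q_B = (1/0.032)·0.1663·0.1329^(2/3)·√0.0024 = 0.06631 m³/s.
The larger discharge is 0.5423 m³/s and the smaller is 0.06631 m³/s; the ratio is 8.18.

8.18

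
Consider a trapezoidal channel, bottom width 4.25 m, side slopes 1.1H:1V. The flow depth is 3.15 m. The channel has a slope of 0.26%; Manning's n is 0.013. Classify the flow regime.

supercritical

With bottom width b = 4.25 m and side slope z = 1.1: A = (b + zy)y = (4.25 + 1.1×3.15)×3.15 = 24.3 m²; P = b + 2y√(1+z²) = 4.25 + 2×3.15×1.487 = 13.62 m.
Hydraulic radius R = A/P = 24.3/13.62 = 1.785 m.
V = (1/n) R^(2/3) √S = (1/0.013) × 1.785^(2/3) × √0.0026 = 5.771 m/s. Hydraulic depth D_h = A/T = 24.3/11.18 = 2.174 m.
Froude number Fr = V/√(g·D_h) = 5.771/√(9.81×2.174) = 1.25, which is greater than 1, so the flow is supercritical.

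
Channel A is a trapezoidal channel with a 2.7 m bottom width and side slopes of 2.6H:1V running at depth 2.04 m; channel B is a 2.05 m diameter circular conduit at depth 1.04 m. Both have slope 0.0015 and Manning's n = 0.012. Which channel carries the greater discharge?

channel A

Channel A: With bottom width b = 2.7 m and side slope z = 2.6: A = (b + zy)y = (2.7 + 2.6×2.04)×2.04 = 16.33 m²; P = b + 2y√(1+z²) = 2.7 + 2×2.04×2.786 = 14.07 m. Hydraulic radius R = A/P = 16.33/14.07 = 1.161 m. Q_A = (1/0.012)·16.33·1.161^(2/3)·√0.0015 = 58.21 m³/s.
Channel B: For a circular section of diameter D = 2.05 m at depth y = 1.04 m, the central angle is θ = 2 arccos(1 − 2y/D) = 3.171 rad. Then A = (D²/8)(θ − sin θ) = 1.681 m² and P = Dθ/2 = 3.25 m. Hydraulic radius R = A/P = 1.681/3.25 = 0.5172 m. Q_B = (1/0.012)·1.681·0.5172^(2/3)·√0.0015 = 3.496 m³/s.
Q_A = 58.21 m³/s vs Q_B = 3.496 m³/s, so channel A carries more.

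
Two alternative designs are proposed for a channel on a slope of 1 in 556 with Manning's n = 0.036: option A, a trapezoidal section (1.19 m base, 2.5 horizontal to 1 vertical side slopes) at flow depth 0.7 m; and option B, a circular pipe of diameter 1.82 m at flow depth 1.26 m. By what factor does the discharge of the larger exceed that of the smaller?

Channel A: With bottom width b = 1.19 m and side slope z = 2.5: A = (b + zy)y = (1.19 + 2.5×0.7)×0.7 = 2.058 m²; P = b + 2y√(1+z²) = 1.19 + 2×0.7×2.693 = 4.96 m. Hydraulic radius R = A/P = 2.058/4.96 = 0.415 m. Q_A = (1/0.036)·2.058·0.415^(2/3)·√0.001799 = 1.349 m³/s.
Channel B: For a circular section of diameter D = 1.82 m at depth y = 1.26 m, the central angle is θ = 2 arccos(1 − 2y/D) = 3.931 rad. Then A = (D²/8)(θ − sin θ) = 1.922 m² and P = Dθ/2 = 3.577 m. Hydraulic radius R = A/P = 1.922/3.577 = 0.5372 m. Q_B = (1/0.036)·1.922·0.5372^(2/3)·√0.001799 = 1.496 m³/s.
The larger discharge is 1.496 m³/s and the smaller is 1.349 m³/s; the ratio is 1.11.

1.11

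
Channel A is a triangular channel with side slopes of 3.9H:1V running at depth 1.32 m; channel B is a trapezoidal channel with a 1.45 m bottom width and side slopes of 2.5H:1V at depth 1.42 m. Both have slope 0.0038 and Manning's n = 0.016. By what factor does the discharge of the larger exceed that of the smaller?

1.19

Channel A: For a triangular section with side slope z = 3.9: A = zy² = 3.9×1.32² = 6.795 m²; P = 2y√(1+z²) = 2×1.32×4.026 = 10.63 m. Hydraulic radius R = A/P = 6.795/10.63 = 0.6393 m. Q_A = (1/0.016)·6.795·0.6393^(2/3)·√0.0038 = 19.43 m³/s.
Channel B: With bottom width b = 1.45 m and side slope z = 2.5: A = (b + zy)y = (1.45 + 2.5×1.42)×1.42 = 7.1 m²; P = b + 2y√(1+z²) = 1.45 + 2×1.42×2.693 = 9.097 m. Hydraulic radius R = A/P = 7.1/9.097 = 0.7805 m. Q_B = (1/0.016)·7.1·0.7805^(2/3)·√0.0038 = 23.19 m³/s.
The larger discharge is 23.19 m³/s and the smaller is 19.43 m³/s; the ratio is 1.19.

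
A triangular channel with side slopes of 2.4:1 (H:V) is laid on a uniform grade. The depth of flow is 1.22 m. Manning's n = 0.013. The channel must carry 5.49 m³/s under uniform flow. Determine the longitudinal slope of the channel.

For a triangular section with side slope z = 2.4: A = zy² = 2.4×1.22² = 3.572 m²; P = 2y√(1+z²) = 2×1.22×2.6 = 6.344 m.
Hydraulic radius R = A/P = 3.572/6.344 = 0.5631 m.
From Manning's equation, S = [nQ / (1 A R^(2/3))]² = [0.013 × 5.49 / (1 × 3.572 × 0.5631^(2/3))]² = 0.000859.

S = 0.000859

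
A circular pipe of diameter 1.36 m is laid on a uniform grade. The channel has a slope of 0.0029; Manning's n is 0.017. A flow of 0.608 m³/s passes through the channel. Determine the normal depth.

y_n = 0.484 m

Manning's equation rearranged: A R^(2/3) = nQ / (1·√S) = 0.017 × 0.608 / (√0.0029) = 0.1919.
Try y = 0.53 m: A R^(2/3) = 0.2273 — high.
Try y = 0.484 m: A R^(2/3) = 0.192 — ≈ 0.1919.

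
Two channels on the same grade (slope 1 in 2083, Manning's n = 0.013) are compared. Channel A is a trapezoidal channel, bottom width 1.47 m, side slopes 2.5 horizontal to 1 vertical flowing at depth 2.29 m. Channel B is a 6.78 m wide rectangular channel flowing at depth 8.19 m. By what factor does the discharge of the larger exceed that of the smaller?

Channel A: With bottom width b = 1.47 m and side slope z = 2.5: A = (b + zy)y = (1.47 + 2.5×2.29)×2.29 = 16.48 m²; P = b + 2y√(1+z²) = 1.47 + 2×2.29×2.693 = 13.8 m. Hydraulic radius R = A/P = 16.48/13.8 = 1.194 m. Q_A = (1/0.013)·16.48·1.194^(2/3)·√0.0004801 = 31.25 m³/s.
Channel B: Flow area A = b·y = 6.78 × 8.19 = 55.53 m². Wetted perimeter P = b + 2y = 6.78 + 2×8.19 = 23.16 m. Hydraulic radius R = A/P = 55.53/23.16 = 2.398 m. Q_B = (1/0.013)·55.53·2.398^(2/3)·√0.0004801 = 167.7 m³/s.
The larger discharge is 167.7 m³/s and the smaller is 31.25 m³/s; the ratio is 5.36.

5.36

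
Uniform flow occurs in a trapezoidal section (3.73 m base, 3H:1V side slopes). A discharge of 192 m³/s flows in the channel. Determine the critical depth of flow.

At critical depth, Q² T / (g A³) = 1, i.e. A³/T = Q²/g = 192²/9.81 = 3758.
Try y = 4.1 m: A³/T = 10020 — high.
Try y = 3.28 m: A³/T = 3767 — matches.

y_c = 3.28 m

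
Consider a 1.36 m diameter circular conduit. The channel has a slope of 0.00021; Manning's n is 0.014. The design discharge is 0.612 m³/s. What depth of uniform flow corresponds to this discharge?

y_n = 0.95 m

Manning's equation rearranged: A R^(2/3) = nQ / (1·√S) = 0.014 × 0.612 / (√0.00021) = 0.5912.
At y = 0.684 m: A R^(2/3) = 0.3574 — short.
At y = 1.11 m: A R^(2/3) = 0.705 — over.
At y = 0.95 m: A R^(2/3) = 0.5908 — matches.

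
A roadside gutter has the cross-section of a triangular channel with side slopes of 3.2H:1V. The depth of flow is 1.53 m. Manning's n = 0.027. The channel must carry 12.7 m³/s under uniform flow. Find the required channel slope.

For a triangular section with side slope z = 3.2: A = zy² = 3.2×1.53² = 7.491 m²; P = 2y√(1+z²) = 2×1.53×3.353 = 10.26 m.
Hydraulic radius R = A/P = 7.491/10.26 = 0.7302 m.
From Manning's equation, S = [nQ / (1 A R^(2/3))]² = [0.027 × 12.7 / (1 × 7.491 × 0.7302^(2/3))]² = 0.00319.

S = 0.00319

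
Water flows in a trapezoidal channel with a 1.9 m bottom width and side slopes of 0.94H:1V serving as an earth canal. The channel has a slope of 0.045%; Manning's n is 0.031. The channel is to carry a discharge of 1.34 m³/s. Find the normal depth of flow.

Manning's equation rearranged: A R^(2/3) = nQ / (1·√S) = 0.031 × 1.34 / (√0.00045) = 1.958.
Try y = 1.24 m: A R^(2/3) = 3.044 — high.
Try y = 0.775 m: A R^(2/3) = 1.293 — low.
Try y = 0.976 m: A R^(2/3) = 1.957 — matches.

y_n = 0.976 m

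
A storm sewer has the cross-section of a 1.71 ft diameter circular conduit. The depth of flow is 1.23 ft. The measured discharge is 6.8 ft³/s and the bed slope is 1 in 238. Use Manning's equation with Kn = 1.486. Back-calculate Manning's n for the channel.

n = 0.016

For a circular section of diameter D = 1.71 ft at depth y = 1.23 ft, the central angle is θ = 2 arccos(1 − 2y/D) = 4.05 rad. Then A = (D²/8)(θ − sin θ) = 1.768 ft² and P = Dθ/2 = 3.462 ft.
Hydraulic radius R = A/P = 1.768/3.462 = 0.5107 ft.
Rearranging Manning's equation: n = (1.486/Q) A R^(2/3) S^(1/2) = (1.486/6.8) × 1.768 × 0.5107^(2/3) × √0.004202 = 0.016.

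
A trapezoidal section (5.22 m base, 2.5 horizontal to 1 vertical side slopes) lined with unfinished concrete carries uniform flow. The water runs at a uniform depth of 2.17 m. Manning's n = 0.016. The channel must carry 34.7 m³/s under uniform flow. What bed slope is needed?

With bottom width b = 5.22 m and side slope z = 2.5: A = (b + zy)y = (5.22 + 2.5×2.17)×2.17 = 23.1 m²; P = b + 2y√(1+z²) = 5.22 + 2×2.17×2.693 = 16.91 m.
Hydraulic radius R = A/P = 23.1/16.91 = 1.366 m.
From Manning's equation, S = [nQ / (1 A R^(2/3))]² = [0.016 × 34.7 / (1 × 23.1 × 1.366^(2/3))]² = 0.000381.

S = 0.000381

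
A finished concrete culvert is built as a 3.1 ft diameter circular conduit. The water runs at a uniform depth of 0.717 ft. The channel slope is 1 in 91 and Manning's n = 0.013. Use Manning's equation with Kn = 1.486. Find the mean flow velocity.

V = 6.77 ft/s

For a circular section of diameter D = 3.1 ft at depth y = 0.717 ft, the central angle is θ = 2 arccos(1 − 2y/D) = 2.007 rad. Then A = (D²/8)(θ − sin θ) = 1.322 ft² and P = Dθ/2 = 3.111 ft.
Hydraulic radius R = A/P = 1.322/3.111 = 0.425 ft.
From Manning's equation, V = (1.486/n) R^(2/3) S^(1/2) = (1.486/0.013) × 0.425^(2/3) × 0.01099^(1/2) = 6.77 ft/s.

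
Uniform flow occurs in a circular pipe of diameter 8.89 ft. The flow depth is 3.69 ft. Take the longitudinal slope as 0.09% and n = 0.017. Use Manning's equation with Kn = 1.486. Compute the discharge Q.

For a circular section of diameter D = 8.89 ft at depth y = 3.69 ft, the central angle is θ = 2 arccos(1 − 2y/D) = 2.8 rad. Then A = (D²/8)(θ − sin θ) = 24.36 ft² and P = Dθ/2 = 12.45 ft.
Hydraulic radius R = A/P = 24.36/12.45 = 1.957 ft.
Manning's equation: Q = (1.486/n) A R^(2/3) S^(1/2) = (1.486/0.017) × 24.36 × 1.957^(2/3) × 0.0009^(1/2) = 99.9 ft³/s.

Q = 99.9 ft³/s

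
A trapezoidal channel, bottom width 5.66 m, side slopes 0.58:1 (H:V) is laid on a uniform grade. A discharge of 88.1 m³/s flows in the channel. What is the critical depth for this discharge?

At critical depth, Q² T / (g A³) = 1, i.e. A³/T = Q²/g = 88.1²/9.81 = 791.2.
At y = 2.37 m: A³/T = 551.1 — short.
At y = 3.21 m: A³/T = 1500 — over.
At y = 2.65 m: A³/T = 794.3 — ≈ 791.2.

y_c = 2.65 m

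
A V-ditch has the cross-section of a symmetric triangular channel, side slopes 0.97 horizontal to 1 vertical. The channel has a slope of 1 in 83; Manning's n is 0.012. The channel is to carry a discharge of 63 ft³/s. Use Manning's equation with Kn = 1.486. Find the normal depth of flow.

y_n = 2.34 ft

Manning's equation rearranged: A R^(2/3) = nQ / (1.486·√S) = 0.012 × 63 / (1.486 × √0.01205) = 4.635.
At y = 2.91 ft: A R^(2/3) = 8.285 — high.
At y = 1.95 ft: A R^(2/3) = 2.849 — low.
At y = 2.34 ft: A R^(2/3) = 4.633 — matches.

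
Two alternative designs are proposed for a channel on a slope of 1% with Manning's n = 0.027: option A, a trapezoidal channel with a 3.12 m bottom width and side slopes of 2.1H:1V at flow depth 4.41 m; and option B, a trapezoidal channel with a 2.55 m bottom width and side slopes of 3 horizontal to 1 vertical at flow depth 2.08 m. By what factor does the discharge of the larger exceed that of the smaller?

Channel A: With bottom width b = 3.12 m and side slope z = 2.1: A = (b + zy)y = (3.12 + 2.1×4.41)×4.41 = 54.6 m²; P = b + 2y√(1+z²) = 3.12 + 2×4.41×2.326 = 23.63 m. Hydraulic radius R = A/P = 54.6/23.63 = 2.31 m. Q_A = (1/0.027)·54.6·2.31^(2/3)·√0.01 = 353.4 m³/s.
Channel B: With bottom width b = 2.55 m and side slope z = 3: A = (b + zy)y = (2.55 + 3×2.08)×2.08 = 18.28 m²; P = b + 2y√(1+z²) = 2.55 + 2×2.08×3.162 = 15.71 m. Hydraulic radius R = A/P = 18.28/15.71 = 1.164 m. Q_B = (1/0.027)·18.28·1.164^(2/3)·√0.01 = 74.94 m³/s.
The larger discharge is 353.4 m³/s and the smaller is 74.94 m³/s; the ratio is 4.72.

4.72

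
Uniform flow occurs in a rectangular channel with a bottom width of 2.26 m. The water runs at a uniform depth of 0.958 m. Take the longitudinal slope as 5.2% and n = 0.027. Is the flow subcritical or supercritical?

supercritical

Flow area A = b·y = 2.26 × 0.958 = 2.165 m². Wetted perimeter P = b + 2y = 2.26 + 2×0.958 = 4.176 m.
Hydraulic radius R = A/P = 2.165/4.176 = 0.5185 m.
V = (1/n) R^(2/3) √S = (1/0.027) × 0.5185^(2/3) × √0.052 = 5.451 m/s. Hydraulic depth D_h = A/T = 2.165/2.26 = 0.958 m.
Froude number Fr = V/√(g·D_h) = 5.451/√(9.81×0.958) = 1.78, which is greater than 1, so the flow is supercritical.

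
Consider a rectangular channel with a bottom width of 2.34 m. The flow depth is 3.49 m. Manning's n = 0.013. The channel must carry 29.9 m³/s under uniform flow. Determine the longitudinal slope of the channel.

Flow area A = b·y = 2.34 × 3.49 = 8.167 m². Wetted perimeter P = b + 2y = 2.34 + 2×3.49 = 9.32 m.
Hydraulic radius R = A/P = 8.167/9.32 = 0.8762 m.
From Manning's equation, S = [nQ / (1 A R^(2/3))]² = [0.013 × 29.9 / (1 × 8.167 × 0.8762^(2/3))]² = 0.0027.

S = 0.0027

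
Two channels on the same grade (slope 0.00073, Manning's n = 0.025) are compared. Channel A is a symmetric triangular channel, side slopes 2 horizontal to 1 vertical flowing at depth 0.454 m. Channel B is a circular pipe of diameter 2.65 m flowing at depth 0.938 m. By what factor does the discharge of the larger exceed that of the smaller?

Channel A: For a triangular section with side slope z = 2: A = zy² = 2×0.454² = 0.4122 m²; P = 2y√(1+z²) = 2×0.454×2.236 = 2.03 m. Hydraulic radius R = A/P = 0.4122/2.03 = 0.203 m. Q_A = (1/0.025)·0.4122·0.203^(2/3)·√0.00073 = 0.1539 m³/s.
Channel B: For a circular section of diameter D = 2.65 m at depth y = 0.938 m, the central angle is θ = 2 arccos(1 − 2y/D) = 2.549 rad. Then A = (D²/8)(θ − sin θ) = 1.747 m² and P = Dθ/2 = 3.377 m. Hydraulic radius R = A/P = 1.747/3.377 = 0.5173 m. Q_B = (1/0.025)·1.747·0.5173^(2/3)·√0.00073 = 1.217 m³/s.
The larger discharge is 1.217 m³/s and the smaller is 0.1539 m³/s; the ratio is 7.91.

7.91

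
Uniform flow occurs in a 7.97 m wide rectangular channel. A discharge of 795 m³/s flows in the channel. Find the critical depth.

For a rectangular channel, critical depth y_c = (q²/g)^(1/3) where q = Q/b = 795/7.97 = 99.75 m²/s.
So y_c = (99.75²/9.81)^(1/3) = 10 m.

y_c = 10 m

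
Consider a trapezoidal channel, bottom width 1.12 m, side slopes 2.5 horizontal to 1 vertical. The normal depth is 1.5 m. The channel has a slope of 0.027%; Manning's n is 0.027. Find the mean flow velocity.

V = 0.522 m/s

With bottom width b = 1.12 m and side slope z = 2.5: A = (b + zy)y = (1.12 + 2.5×1.5)×1.5 = 7.305 m²; P = b + 2y√(1+z²) = 1.12 + 2×1.5×2.693 = 9.198 m.
Hydraulic radius R = A/P = 7.305/9.198 = 0.7942 m.
From Manning's equation, V = (1/n) R^(2/3) S^(1/2) = (1/0.027) × 0.7942^(2/3) × 0.00027^(1/2) = 0.522 m/s.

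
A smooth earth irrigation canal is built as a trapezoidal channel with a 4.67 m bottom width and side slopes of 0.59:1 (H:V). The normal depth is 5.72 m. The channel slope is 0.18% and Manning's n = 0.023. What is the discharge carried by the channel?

Q = 159 m³/s

With bottom width b = 4.67 m and side slope z = 0.59: A = (b + zy)y = (4.67 + 0.59×5.72)×5.72 = 46.02 m²; P = b + 2y√(1+z²) = 4.67 + 2×5.72×1.161 = 17.95 m.
Hydraulic radius R = A/P = 46.02/17.95 = 2.563 m.
Manning's equation: Q = (1/n) A R^(2/3) S^(1/2) = (1/0.023) × 46.02 × 2.563^(2/3) × 0.0018^(1/2) = 159 m³/s.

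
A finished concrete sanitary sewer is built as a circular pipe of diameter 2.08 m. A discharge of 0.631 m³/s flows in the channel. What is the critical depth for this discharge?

At critical depth, Q² T / (g A³) = 1, i.e. A³/T = Q²/g = 0.631²/9.81 = 0.04059.
At y = 0.454 m: A³/T = 0.09581 — high.
At y = 0.268 m: A³/T = 0.01207 — low.
At y = 0.365 m: A³/T = 0.04074 — ≈ 0.04059.

y_c = 0.365 m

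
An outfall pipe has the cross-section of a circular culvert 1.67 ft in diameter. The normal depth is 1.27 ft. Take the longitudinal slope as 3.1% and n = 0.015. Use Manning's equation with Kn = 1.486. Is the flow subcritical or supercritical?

For a circular section of diameter D = 1.67 ft at depth y = 1.27 ft, the central angle is θ = 2 arccos(1 − 2y/D) = 4.238 rad. Then A = (D²/8)(θ − sin θ) = 1.787 ft² and P = Dθ/2 = 3.538 ft.
Hydraulic radius R = A/P = 1.787/3.538 = 0.5051 ft.
V = (1.486/n) R^(2/3) √S = (1.486/0.015) × 0.5051^(2/3) × √0.031 = 11.06 ft/s. Hydraulic depth D_h = A/T = 1.787/1.425 = 1.254 ft.
Froude number Fr = V/√(g·D_h) = 11.06/√(32.2×1.254) = 1.74, which is greater than 1, so the flow is supercritical.

supercritical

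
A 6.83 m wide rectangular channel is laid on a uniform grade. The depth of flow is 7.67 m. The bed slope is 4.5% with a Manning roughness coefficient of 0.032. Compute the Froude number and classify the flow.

Flow area A = b·y = 6.83 × 7.67 = 52.39 m². Wetted perimeter P = b + 2y = 6.83 + 2×7.67 = 22.17 m.
Hydraulic radius R = A/P = 52.39/22.17 = 2.363 m.
V = (1/n) R^(2/3) √S = (1/0.032) × 2.363^(2/3) × √0.045 = 11.76 m/s. Hydraulic depth D_h = A/T = 52.39/6.83 = 7.67 m.
Froude number Fr = V/√(g·D_h) = 11.76/√(9.81×7.67) = 1.36, which is greater than 1, so the flow is supercritical.

supercritical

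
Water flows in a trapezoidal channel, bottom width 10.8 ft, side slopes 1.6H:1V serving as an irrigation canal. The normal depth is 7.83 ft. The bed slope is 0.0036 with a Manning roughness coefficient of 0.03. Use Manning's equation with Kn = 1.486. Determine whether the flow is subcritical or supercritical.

With bottom width b = 10.8 ft and side slope z = 1.6: A = (b + zy)y = (10.8 + 1.6×7.83)×7.83 = 182.7 ft²; P = b + 2y√(1+z²) = 10.8 + 2×7.83×1.887 = 40.35 ft.
Hydraulic radius R = A/P = 182.7/40.35 = 4.527 ft.
V = (1.486/n) R^(2/3) √S = (1.486/0.03) × 4.527^(2/3) × √0.0036 = 8.133 ft/s. Hydraulic depth D_h = A/T = 182.7/35.86 = 5.094 ft.
Froude number Fr = V/√(g·D_h) = 8.133/√(32.2×5.094) = 0.635, which is less than 1, so the flow is subcritical.

subcritical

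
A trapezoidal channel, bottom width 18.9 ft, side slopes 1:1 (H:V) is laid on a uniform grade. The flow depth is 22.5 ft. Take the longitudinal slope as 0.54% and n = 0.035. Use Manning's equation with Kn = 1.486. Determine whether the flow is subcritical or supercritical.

subcritical

With bottom width b = 18.9 ft and side slope z = 1: A = (b + zy)y = (18.9 + 1×22.5)×22.5 = 931.5 ft²; P = b + 2y√(1+z²) = 18.9 + 2×22.5×1.414 = 82.54 ft.
Hydraulic radius R = A/P = 931.5/82.54 = 11.29 ft.
V = (1.486/n) R^(2/3) √S = (1.486/0.035) × 11.29^(2/3) × √0.0054 = 15.7 ft/s. Hydraulic depth D_h = A/T = 931.5/63.9 = 14.58 ft.
Froude number Fr = V/√(g·D_h) = 15.7/√(32.2×14.58) = 0.725, which is less than 1, so the flow is subcritical.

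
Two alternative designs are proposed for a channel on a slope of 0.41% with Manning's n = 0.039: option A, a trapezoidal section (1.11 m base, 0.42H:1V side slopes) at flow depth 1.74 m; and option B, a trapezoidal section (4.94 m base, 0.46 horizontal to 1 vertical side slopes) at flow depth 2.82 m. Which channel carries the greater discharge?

channel B

Channel A: With bottom width b = 1.11 m and side slope z = 0.42: A = (b + zy)y = (1.11 + 0.42×1.74)×1.74 = 3.203 m²; P = b + 2y√(1+z²) = 1.11 + 2×1.74×1.085 = 4.884 m. Hydraulic radius R = A/P = 3.203/4.884 = 0.6557 m. Q_A = (1/0.039)·3.203·0.6557^(2/3)·√0.0041 = 3.969 m³/s.
Channel B: With bottom width b = 4.94 m and side slope z = 0.46: A = (b + zy)y = (4.94 + 0.46×2.82)×2.82 = 17.59 m²; P = b + 2y√(1+z²) = 4.94 + 2×2.82×1.101 = 11.15 m. Hydraulic radius R = A/P = 17.59/11.15 = 1.578 m. Q_B = (1/0.039)·17.59·1.578^(2/3)·√0.0041 = 39.14 m³/s.
Q_A = 3.969 m³/s vs Q_B = 39.14 m³/s, so channel B carries more.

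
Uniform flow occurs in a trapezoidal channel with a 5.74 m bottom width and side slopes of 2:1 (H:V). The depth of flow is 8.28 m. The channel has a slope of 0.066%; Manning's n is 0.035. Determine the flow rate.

With bottom width b = 5.74 m and side slope z = 2: A = (b + zy)y = (5.74 + 2×8.28)×8.28 = 184.6 m²; P = b + 2y√(1+z²) = 5.74 + 2×8.28×2.236 = 42.77 m.
Hydraulic radius R = A/P = 184.6/42.77 = 4.317 m.
Manning's equation: Q = (1/n) A R^(2/3) S^(1/2) = (1/0.035) × 184.6 × 4.317^(2/3) × 0.00066^(1/2) = 359 m³/s.

Q = 359 m³/s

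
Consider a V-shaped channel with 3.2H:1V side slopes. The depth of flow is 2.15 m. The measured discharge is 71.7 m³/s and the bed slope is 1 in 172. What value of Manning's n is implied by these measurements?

n = 0.016

For a triangular section with side slope z = 3.2: A = zy² = 3.2×2.15² = 14.79 m²; P = 2y√(1+z²) = 2×2.15×3.353 = 14.42 m.
Hydraulic radius R = A/P = 14.79/14.42 = 1.026 m.
Rearranging Manning's equation: n = (1/Q) A R^(2/3) S^(1/2) = (1/71.7) × 14.79 × 1.026^(2/3) × √0.005814 = 0.016.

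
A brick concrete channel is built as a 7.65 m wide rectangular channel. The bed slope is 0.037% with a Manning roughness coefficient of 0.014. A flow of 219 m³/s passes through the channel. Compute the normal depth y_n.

y_n = 10.5 m

Manning's equation rearranged: A R^(2/3) = nQ / (1·√S) = 0.014 × 219 / (√0.00037) = 159.4.
Trying y = 13.3 m: A R^(2/3) = 210.3 — high.
Trying y = 10.5 m: A R^(2/3) = 159.7 — matches.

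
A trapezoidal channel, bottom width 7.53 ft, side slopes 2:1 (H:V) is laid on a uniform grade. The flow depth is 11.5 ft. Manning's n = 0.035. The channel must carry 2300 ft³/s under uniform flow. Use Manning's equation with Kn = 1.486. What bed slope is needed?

With bottom width b = 7.53 ft and side slope z = 2: A = (b + zy)y = (7.53 + 2×11.5)×11.5 = 351.1 ft²; P = b + 2y√(1+z²) = 7.53 + 2×11.5×2.236 = 58.96 ft.
Hydraulic radius R = A/P = 351.1/58.96 = 5.955 ft.
From Manning's equation, S = [nQ / (1.486 A R^(2/3))]² = [0.035 × 2300 / (1.486 × 351.1 × 5.955^(2/3))]² = 0.00221.

S = 0.00221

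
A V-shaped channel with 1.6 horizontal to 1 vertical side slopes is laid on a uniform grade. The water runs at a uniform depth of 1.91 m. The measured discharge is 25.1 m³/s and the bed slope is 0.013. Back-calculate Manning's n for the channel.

n = 0.023

For a triangular section with side slope z = 1.6: A = zy² = 1.6×1.91² = 5.837 m²; P = 2y√(1+z²) = 2×1.91×1.887 = 7.208 m.
Hydraulic radius R = A/P = 5.837/7.208 = 0.8098 m.
Rearranging Manning's equation: n = (1/Q) A R^(2/3) S^(1/2) = (1/25.1) × 5.837 × 0.8098^(2/3) × √0.013 = 0.023.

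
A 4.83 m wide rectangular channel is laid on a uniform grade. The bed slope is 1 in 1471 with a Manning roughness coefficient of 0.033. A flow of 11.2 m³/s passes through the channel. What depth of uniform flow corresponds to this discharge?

Manning's equation rearranged: A R^(2/3) = nQ / (1·√S) = 0.033 × 11.2 / (√0.0006798) = 14.18.
Trying y = 2.12 m: A R^(2/3) = 11.1 — short.
Trying y = 3.11 m: A R^(2/3) = 18.43 — over.
Trying y = 2.54 m: A R^(2/3) = 14.14 — ≈ 14.18.

y_n = 2.54 m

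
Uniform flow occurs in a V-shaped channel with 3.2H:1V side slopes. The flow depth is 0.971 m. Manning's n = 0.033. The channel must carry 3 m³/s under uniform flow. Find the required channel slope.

S = 0.003

For a triangular section with side slope z = 3.2: A = zy² = 3.2×0.971² = 3.017 m²; P = 2y√(1+z²) = 2×0.971×3.353 = 6.511 m.
Hydraulic radius R = A/P = 3.017/6.511 = 0.4634 m.
From Manning's equation, S = [nQ / (1 A R^(2/3))]² = [0.033 × 3 / (1 × 3.017 × 0.4634^(2/3))]² = 0.003.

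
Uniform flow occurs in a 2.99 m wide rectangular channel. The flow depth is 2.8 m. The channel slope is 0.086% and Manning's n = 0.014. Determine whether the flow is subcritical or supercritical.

Flow area A = b·y = 2.99 × 2.8 = 8.372 m². Wetted perimeter P = b + 2y = 2.99 + 2×2.8 = 8.59 m.
Hydraulic radius R = A/P = 8.372/8.59 = 0.9746 m.
V = (1/n) R^(2/3) √S = (1/0.014) × 0.9746^(2/3) × √0.00086 = 2.059 m/s. Hydraulic depth D_h = A/T = 8.372/2.99 = 2.8 m.
Froude number Fr = V/√(g·D_h) = 2.059/√(9.81×2.8) = 0.393, which is less than 1, so the flow is subcritical.

subcritical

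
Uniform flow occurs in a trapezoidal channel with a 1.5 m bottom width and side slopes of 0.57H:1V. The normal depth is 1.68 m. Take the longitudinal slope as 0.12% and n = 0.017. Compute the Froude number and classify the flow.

subcritical

With bottom width b = 1.5 m and side slope z = 0.57: A = (b + zy)y = (1.5 + 0.57×1.68)×1.68 = 4.129 m²; P = b + 2y√(1+z²) = 1.5 + 2×1.68×1.151 = 5.368 m.
Hydraulic radius R = A/P = 4.129/5.368 = 0.7692 m.
V = (1/n) R^(2/3) √S = (1/0.017) × 0.7692^(2/3) × √0.0012 = 1.711 m/s. Hydraulic depth D_h = A/T = 4.129/3.415 = 1.209 m.
Froude number Fr = V/√(g·D_h) = 1.711/√(9.81×1.209) = 0.497, which is less than 1, so the flow is subcritical.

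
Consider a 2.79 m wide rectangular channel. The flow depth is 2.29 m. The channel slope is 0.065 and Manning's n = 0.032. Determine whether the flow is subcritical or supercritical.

Flow area A = b·y = 2.79 × 2.29 = 6.389 m². Wetted perimeter P = b + 2y = 2.79 + 2×2.29 = 7.37 m.
Hydraulic radius R = A/P = 6.389/7.37 = 0.8669 m.
V = (1/n) R^(2/3) √S = (1/0.032) × 0.8669^(2/3) × √0.065 = 7.244 m/s. Hydraulic depth D_h = A/T = 6.389/2.79 = 2.29 m.
Froude number Fr = V/√(g·D_h) = 7.244/√(9.81×2.29) = 1.53, which is greater than 1, so the flow is supercritical.

supercritical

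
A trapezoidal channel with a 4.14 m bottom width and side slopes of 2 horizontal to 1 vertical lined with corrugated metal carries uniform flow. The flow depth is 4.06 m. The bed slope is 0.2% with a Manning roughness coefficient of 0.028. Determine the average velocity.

V = 2.73 m/s

With bottom width b = 4.14 m and side slope z = 2: A = (b + zy)y = (4.14 + 2×4.06)×4.06 = 49.78 m²; P = b + 2y√(1+z²) = 4.14 + 2×4.06×2.236 = 22.3 m.
Hydraulic radius R = A/P = 49.78/22.3 = 2.232 m.
From Manning's equation, V = (1/n) R^(2/3) S^(1/2) = (1/0.028) × 2.232^(2/3) × 0.002^(1/2) = 2.73 m/s.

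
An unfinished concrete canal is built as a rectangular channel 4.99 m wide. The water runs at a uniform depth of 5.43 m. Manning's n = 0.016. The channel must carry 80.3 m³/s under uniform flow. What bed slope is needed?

Flow area A = b·y = 4.99 × 5.43 = 27.1 m². Wetted perimeter P = b + 2y = 4.99 + 2×5.43 = 15.85 m.
Hydraulic radius R = A/P = 27.1/15.85 = 1.71 m.
From Manning's equation, S = [nQ / (1 A R^(2/3))]² = [0.016 × 80.3 / (1 × 27.1 × 1.71^(2/3))]² = 0.0011.

S = 0.0011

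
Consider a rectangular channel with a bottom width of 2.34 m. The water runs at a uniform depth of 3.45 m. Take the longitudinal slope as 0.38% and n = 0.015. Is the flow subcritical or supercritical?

subcritical

Flow area A = b·y = 2.34 × 3.45 = 8.073 m². Wetted perimeter P = b + 2y = 2.34 + 2×3.45 = 9.24 m.
Hydraulic radius R = A/P = 8.073/9.24 = 0.8737 m.
V = (1/n) R^(2/3) √S = (1/0.015) × 0.8737^(2/3) × √0.0038 = 3.756 m/s. Hydraulic depth D_h = A/T = 8.073/2.34 = 3.45 m.
Froude number Fr = V/√(g·D_h) = 3.756/√(9.81×3.45) = 0.646, which is less than 1, so the flow is subcritical.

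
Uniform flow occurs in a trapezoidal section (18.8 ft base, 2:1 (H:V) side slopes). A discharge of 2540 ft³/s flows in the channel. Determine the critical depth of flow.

At critical depth, Q² T / (g A³) = 1, i.e. A³/T = Q²/g = 2540²/32.2 = 200400.
Trying y = 5.24 ft: A³/T = 90840 — low.
Trying y = 7.67 ft: A³/T = 362900 — high.
Trying y = 6.53 ft: A³/T = 200500 — ≈ 200400.

y_c = 6.53 ft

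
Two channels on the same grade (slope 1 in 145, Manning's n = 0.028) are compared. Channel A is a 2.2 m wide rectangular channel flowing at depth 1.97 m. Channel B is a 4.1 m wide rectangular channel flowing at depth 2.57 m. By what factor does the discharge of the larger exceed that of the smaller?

3.35

Channel A: Flow area A = b·y = 2.2 × 1.97 = 4.334 m². Wetted perimeter P = b + 2y = 2.2 + 2×1.97 = 6.14 m. Hydraulic radius R = A/P = 4.334/6.14 = 0.7059 m. Q_A = (1/0.028)·4.334·0.7059^(2/3)·√0.006897 = 10.19 m³/s.
Channel B: Flow area A = b·y = 4.1 × 2.57 = 10.54 m². Wetted perimeter P = b + 2y = 4.1 + 2×2.57 = 9.24 m. Hydraulic radius R = A/P = 10.54/9.24 = 1.14 m. Q_B = (1/0.028)·10.54·1.14^(2/3)·√0.006897 = 34.11 m³/s.
The larger discharge is 34.11 m³/s and the smaller is 10.19 m³/s; the ratio is 3.35.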